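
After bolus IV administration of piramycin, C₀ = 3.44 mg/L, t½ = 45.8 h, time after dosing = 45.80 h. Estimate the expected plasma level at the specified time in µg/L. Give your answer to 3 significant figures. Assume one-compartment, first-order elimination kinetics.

k = ln2 / t½ = 0.693147 / 45.8 = 0.01513 h⁻¹
t / t½ = 45.80 / 45.8 = 1 half-lives
C = C₀ × (1/2)^1 = 3.440 × 0.5000 = 1.720 mg/L
Convert: 1.720 mg/L × 1000 = 1720 µg/L

1720 µg/L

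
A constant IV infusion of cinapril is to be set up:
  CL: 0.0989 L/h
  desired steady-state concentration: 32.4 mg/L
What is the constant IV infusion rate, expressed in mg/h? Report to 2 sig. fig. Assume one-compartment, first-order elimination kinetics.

3.2 mg/h

At steady state, infusion rate R₀ = Css × CL = 32.4 × 0.09890 = 3.204 mg/h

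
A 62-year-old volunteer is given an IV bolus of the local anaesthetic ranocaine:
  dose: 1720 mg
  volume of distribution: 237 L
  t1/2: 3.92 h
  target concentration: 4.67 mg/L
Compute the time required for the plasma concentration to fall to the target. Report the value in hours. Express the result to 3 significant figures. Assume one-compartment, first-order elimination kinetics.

C₀ = Dose / Vd = 1720 / 237 = 7.257 mg/L
k = ln2 / t½ = 0.693147 / 3.92 = 0.1768 h⁻¹
t = ln(C₀ / C) / k = ln(7.257 / 4.67) / 0.1768
  = ln(1.554) / 0.1768 = 0.4408 / 0.1768 = 2.493 h

2.49 h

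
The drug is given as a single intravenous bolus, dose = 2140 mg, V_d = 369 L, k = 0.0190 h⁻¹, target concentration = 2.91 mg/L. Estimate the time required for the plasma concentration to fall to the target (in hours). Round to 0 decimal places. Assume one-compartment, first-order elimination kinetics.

36 h

C₀ = Dose / Vd = 2140 / 369 = 5.799 mg/L
t = ln(C₀ / C) / k = ln(5.799 / 2.91) / 0.01900
  = ln(1.993) / 0.01900 = 0.6896 / 0.01900 = 36.29 h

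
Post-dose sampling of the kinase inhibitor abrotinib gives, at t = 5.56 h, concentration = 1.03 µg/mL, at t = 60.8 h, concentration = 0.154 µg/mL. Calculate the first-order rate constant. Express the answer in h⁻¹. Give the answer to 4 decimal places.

k = ln(C₁/C₂) / (t₂ − t₁) = ln(1.03/0.154) / (60.8 − 5.56)
  = 1.900 / 55.24 = 0.03440 h⁻¹

0.0344 h⁻¹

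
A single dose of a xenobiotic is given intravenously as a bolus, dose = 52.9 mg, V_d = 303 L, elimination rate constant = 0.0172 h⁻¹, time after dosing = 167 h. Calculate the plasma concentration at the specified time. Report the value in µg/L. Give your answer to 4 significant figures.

9.875 µg/L

C₀ = Dose / Vd = 52.90 / 303 = 0.1746 mg/L
C = C₀ · e^(−k·t) = 0.1746 × e^(−0.01720 × 167)
  = 0.1746 × 0.05656 = 0.009875 mg/L
Convert: 0.009875 mg/L × 1000 = 9.875 µg/L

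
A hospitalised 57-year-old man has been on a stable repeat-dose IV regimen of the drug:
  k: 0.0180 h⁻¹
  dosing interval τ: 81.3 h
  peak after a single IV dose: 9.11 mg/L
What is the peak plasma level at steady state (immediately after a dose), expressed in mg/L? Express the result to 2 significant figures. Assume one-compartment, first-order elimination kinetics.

e^(−kτ) = e^(−0.01800 × 81.3) = 0.2314
Accumulation ratio R = 1 / (1 − e^(−kτ)) = 1 / (1 − 0.2314) = 1.301
Steady-state peak = C₀ × R = 9.11 × 1.301 = 11.85 mg/L

12 mg/L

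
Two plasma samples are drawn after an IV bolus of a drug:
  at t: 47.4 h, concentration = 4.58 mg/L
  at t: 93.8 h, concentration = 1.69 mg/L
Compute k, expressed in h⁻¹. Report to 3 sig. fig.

k = ln(C₁/C₂) / (t₂ − t₁) = ln(4.58/1.69) / (93.8 − 47.4)
  = 0.9970 / 46.40 = 0.02149 h⁻¹

0.0215 h⁻¹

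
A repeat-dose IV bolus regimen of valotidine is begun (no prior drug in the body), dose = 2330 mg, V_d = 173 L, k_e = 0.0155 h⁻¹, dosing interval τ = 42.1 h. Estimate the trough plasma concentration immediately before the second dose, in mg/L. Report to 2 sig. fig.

C₀ per dose = Dose / Vd = 2330 / 173 = 13.47 mg/L
Fraction remaining after one interval: r = e^(−kτ) = e^(−0.01550 × 42.1) = 0.5207
Before dose 2, 1 dose has been given (aged 1τ).
C_trough = C₀ × r = 13.47 × 0.5207 = 7.014 mg/L

7.0 mg/L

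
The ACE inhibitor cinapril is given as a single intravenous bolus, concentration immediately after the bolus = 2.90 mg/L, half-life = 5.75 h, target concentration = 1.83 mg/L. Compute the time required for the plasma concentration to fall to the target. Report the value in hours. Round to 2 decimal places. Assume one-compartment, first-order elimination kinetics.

k = ln2 / t½ = 0.693147 / 5.75 = 0.1205 h⁻¹
t = ln(C₀ / C) / k = ln(2.900 / 1.83) / 0.1205
  = ln(1.585) / 0.1205 = 0.4606 / 0.1205 = 3.822 h

3.82 h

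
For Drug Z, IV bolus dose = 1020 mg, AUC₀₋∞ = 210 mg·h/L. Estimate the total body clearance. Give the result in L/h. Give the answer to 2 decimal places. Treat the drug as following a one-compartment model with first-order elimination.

CL = Dose / AUC = 1020 / 210 = 4.857 L/h

4.86 L/h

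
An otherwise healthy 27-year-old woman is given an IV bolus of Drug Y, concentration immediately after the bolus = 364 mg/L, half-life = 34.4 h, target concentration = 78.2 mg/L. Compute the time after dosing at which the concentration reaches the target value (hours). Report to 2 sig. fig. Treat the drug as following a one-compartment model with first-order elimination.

76 h

k = ln2 / t½ = 0.693147 / 34.4 = 0.02015 h⁻¹
t = ln(C₀ / C) / k = ln(364.0 / 78.2) / 0.02015
  = ln(4.655) / 0.02015 = 1.538 / 0.02015 = 76.33 h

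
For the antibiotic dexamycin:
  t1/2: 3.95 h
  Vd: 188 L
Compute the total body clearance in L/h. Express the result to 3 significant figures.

k = ln2 / t½ = 0.693147 / 3.95 = 0.1755 h⁻¹
CL = k × Vd = 0.1755 × 188 = 32.99 L/h

33.0 L/h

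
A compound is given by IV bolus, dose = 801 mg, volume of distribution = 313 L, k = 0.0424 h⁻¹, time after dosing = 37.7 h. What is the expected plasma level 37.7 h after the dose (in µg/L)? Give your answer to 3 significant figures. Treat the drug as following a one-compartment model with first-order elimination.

C₀ = Dose / Vd = 801.0 / 313 = 2.559 mg/L
C = C₀ · e^(−k·t) = 2.559 × e^(−0.04240 × 37.7)
  = 2.559 × 0.2022 = 0.5174 mg/L
Convert: 0.5174 mg/L × 1000 = 517.4 µg/L

517 µg/L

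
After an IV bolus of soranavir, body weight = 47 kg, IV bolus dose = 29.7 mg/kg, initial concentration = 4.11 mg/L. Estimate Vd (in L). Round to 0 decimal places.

Dose = 29.7 × 47 = 1396 mg
Vd = Dose / C₀ = 1396 / 4.11 = 339.7 L

340 L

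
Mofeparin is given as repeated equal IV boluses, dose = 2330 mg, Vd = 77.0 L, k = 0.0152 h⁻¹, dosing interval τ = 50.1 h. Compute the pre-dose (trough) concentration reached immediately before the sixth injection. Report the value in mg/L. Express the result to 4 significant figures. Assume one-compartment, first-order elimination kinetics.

25.92 mg/L

C₀ per dose = Dose / Vd = 2330 / 77.0 = 30.26 mg/L
Fraction remaining after one interval: r = e^(−kτ) = e^(−0.01520 × 50.1) = 0.4670
Before dose 6, 5 doses have been given (aged 1τ, 2τ, 3τ, 4τ, 5τ).
C_trough = C₀ × (r + r² + … + r^5) = C₀ × r(1−r^5)/(1−r)
        = 30.26 × 0.4670 × (1 − 0.02221) / (1 − 0.4670) = 25.92 mg/L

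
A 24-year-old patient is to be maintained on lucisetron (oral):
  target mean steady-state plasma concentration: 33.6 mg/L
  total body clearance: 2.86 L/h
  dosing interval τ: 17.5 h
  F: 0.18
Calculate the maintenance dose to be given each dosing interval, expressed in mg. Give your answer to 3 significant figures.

At steady state, F × (Dose/τ) = Css × CL.
Dose = Css × CL × τ / F = 33.6 × 2.860 × 17.5 / 0.18 = 9343 mg

9340 mg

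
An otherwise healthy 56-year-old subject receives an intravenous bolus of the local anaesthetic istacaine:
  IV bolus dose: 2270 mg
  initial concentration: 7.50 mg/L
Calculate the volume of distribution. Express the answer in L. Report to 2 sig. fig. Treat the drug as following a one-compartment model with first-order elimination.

Vd = Dose / C₀ = 2270 / 7.50 = 302.7 L

300 L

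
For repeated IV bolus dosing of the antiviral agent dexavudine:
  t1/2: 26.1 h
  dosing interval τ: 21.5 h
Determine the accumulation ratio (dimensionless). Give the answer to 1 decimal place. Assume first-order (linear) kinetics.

2.3

k = ln2 / t½ = 0.693147 / 26.1 = 0.02656 h⁻¹
e^(−kτ) = e^(−0.02656 × 21.5) = 0.5649
Accumulation ratio R = 1 / (1 − e^(−kτ)) = 1 / (1 − 0.5649) = 2.298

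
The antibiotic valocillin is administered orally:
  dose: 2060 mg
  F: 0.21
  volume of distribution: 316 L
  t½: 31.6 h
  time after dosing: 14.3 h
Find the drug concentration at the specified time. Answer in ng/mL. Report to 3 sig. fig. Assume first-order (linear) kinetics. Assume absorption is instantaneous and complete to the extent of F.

1000 ng/mL

Amount reaching circulation = F × Dose = 0.21 × 2060 = 432.6 mg
C₀ = F·Dose / Vd = 432.6 / 316 = 1.369 mg/L
k = ln2 / t½ = 0.693147 / 31.6 = 0.02194 h⁻¹
C = C₀ · e^(−k·t) = 1.369 × e^(−0.02194 × 14.3)
  = 1.369 × 0.7307 = 1.000 mg/L
Convert: 1.000 mg/L × 1000 = 1000 ng/mL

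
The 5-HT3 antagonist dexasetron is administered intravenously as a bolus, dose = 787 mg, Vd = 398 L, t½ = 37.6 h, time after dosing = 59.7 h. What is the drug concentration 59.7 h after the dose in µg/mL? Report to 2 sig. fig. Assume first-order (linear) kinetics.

C₀ = Dose / Vd = 787.0 / 398 = 1.977 mg/L
k = ln2 / t½ = 0.693147 / 37.6 = 0.01843 h⁻¹
C = C₀ · e^(−k·t) = 1.977 × e^(−0.01843 × 59.7)
  = 1.977 × 0.3328 = 0.6579 mg/L
(0.6579 mg/L = 0.6579 µg/mL)

0.66 µg/mL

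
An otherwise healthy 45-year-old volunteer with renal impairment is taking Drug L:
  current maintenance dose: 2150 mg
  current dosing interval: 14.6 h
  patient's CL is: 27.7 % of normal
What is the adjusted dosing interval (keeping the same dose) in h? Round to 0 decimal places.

53 h

To keep the same average steady-state level, dosing rate must scale with clearance.
CL ratio = 27.7 / 100 = 0.2770
New interval (same dose) = 14.6 / 0.2770 = 52.71 h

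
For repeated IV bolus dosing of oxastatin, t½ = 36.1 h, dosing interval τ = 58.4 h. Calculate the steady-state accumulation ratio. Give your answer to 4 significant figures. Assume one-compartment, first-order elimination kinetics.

1.483

k = ln2 / t½ = 0.693147 / 36.1 = 0.01920 h⁻¹
e^(−kτ) = e^(−0.01920 × 58.4) = 0.3259
Accumulation ratio R = 1 / (1 − e^(−kτ)) = 1 / (1 − 0.3259) = 1.483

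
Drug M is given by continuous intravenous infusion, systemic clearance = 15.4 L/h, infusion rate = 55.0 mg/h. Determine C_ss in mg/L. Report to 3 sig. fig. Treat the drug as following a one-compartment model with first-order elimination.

At steady state Css = R₀ / CL = 55.0 / 15.40 = 3.571 mg/L

3.57 mg/L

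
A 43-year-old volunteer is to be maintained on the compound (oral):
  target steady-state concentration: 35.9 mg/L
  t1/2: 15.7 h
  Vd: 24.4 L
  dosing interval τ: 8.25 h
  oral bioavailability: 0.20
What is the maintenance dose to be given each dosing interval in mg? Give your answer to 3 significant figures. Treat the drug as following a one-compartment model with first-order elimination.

1600 mg

k = ln2 / t½ = 0.693147 / 15.7 = 0.04415 h⁻¹
CL = k × Vd = 0.04415 × 24.4 = 1.077 L/h
At steady state, F × (Dose/τ) = Css × CL.
Dose = Css × CL × τ / F = 35.9 × 1.077 × 8.25 / 0.20 = 1595 mg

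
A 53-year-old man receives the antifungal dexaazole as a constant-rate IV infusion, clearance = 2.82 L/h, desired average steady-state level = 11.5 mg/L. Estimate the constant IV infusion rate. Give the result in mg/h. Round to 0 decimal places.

32 mg/h

At steady state, infusion rate R₀ = Css × CL = 11.5 × 2.820 = 32.43 mg/h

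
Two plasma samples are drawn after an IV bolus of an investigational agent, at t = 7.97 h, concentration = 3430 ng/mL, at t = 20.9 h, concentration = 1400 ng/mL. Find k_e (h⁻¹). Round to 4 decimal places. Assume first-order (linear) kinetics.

0.0693 h⁻¹

k = ln(C₁/C₂) / (t₂ − t₁) = ln(3430/1400) / (20.9 − 7.97)
  = 0.8961 / 12.93 = 0.06930 h⁻¹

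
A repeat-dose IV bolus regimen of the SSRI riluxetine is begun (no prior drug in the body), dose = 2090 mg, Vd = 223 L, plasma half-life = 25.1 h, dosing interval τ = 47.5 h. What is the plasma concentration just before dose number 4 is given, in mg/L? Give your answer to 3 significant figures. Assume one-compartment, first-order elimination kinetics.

3.39 mg/L

C₀ per dose = Dose / Vd = 2090 / 223 = 9.372 mg/L
k = ln2 / t½ = 0.693147 / 25.1 = 0.02762 h⁻¹
Fraction remaining after one interval: r = e^(−kτ) = e^(−0.02762 × 47.5) = 0.2693
Before dose 4, 3 doses have been given (aged 1τ, 2τ, 3τ).
C_trough = C₀ × (r + r² + … + r^3) = C₀ × r(1−r^3)/(1−r)
        = 9.372 × 0.2693 × (1 − 0.01953) / (1 − 0.2693) = 3.387 mg/L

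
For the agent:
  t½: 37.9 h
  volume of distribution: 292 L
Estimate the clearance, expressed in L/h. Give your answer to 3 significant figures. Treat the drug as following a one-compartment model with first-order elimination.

k = ln2 / t½ = 0.693147 / 37.9 = 0.01829 h⁻¹
CL = k × Vd = 0.01829 × 292 = 5.341 L/h

5.34 L/h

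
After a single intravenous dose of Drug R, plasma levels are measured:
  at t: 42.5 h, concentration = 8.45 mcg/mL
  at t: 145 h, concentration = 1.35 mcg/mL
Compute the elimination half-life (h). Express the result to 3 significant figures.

k = ln(C₁/C₂) / (t₂ − t₁) = ln(8.45/1.35) / (145 − 42.5)
  = 1.834 / 102.5 = 0.01789 h⁻¹
t½ = ln2 / k = 0.693147 / 0.01789 = 38.74 h

38.7 h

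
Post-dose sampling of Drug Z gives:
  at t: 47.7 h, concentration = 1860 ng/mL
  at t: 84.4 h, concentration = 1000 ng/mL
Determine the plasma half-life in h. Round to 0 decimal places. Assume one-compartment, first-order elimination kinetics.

41 h

k = ln(C₁/C₂) / (t₂ − t₁) = ln(1860/1000) / (84.4 − 47.7)
  = 0.6206 / 36.70 = 0.01691 h⁻¹
t½ = ln2 / k = 0.693147 / 0.01691 = 40.99 h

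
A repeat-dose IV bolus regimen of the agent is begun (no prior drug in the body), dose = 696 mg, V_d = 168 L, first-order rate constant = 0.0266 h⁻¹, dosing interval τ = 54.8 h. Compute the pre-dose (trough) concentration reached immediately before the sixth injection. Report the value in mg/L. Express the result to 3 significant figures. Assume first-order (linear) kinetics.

1.26 mg/L

C₀ per dose = Dose / Vd = 696 / 168 = 4.143 mg/L
Fraction remaining after one interval: r = e^(−kτ) = e^(−0.02660 × 54.8) = 0.2328
Before dose 6, 5 doses have been given (aged 1τ, 2τ, 3τ, 4τ, 5τ).
C_trough = C₀ × (r + r² + … + r^5) = C₀ × r(1−r^5)/(1−r)
        = 4.143 × 0.2328 × (1 − 0.0006838) / (1 − 0.2328) = 1.256 mg/L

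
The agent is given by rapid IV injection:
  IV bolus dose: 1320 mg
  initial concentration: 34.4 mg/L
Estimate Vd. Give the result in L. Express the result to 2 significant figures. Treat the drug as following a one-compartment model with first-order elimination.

38 L

Vd = Dose / C₀ = 1320 / 34.4 = 38.37 L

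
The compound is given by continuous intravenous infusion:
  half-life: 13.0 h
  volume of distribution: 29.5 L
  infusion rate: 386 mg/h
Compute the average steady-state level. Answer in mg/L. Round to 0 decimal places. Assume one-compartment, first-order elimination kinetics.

k = ln2 / t½ = 0.693147 / 13.0 = 0.05332 h⁻¹
CL = k × Vd = 0.05332 × 29.5 = 1.573 L/h
At steady state Css = R₀ / CL = 386 / 1.573 = 245.4 mg/L

245 mg/L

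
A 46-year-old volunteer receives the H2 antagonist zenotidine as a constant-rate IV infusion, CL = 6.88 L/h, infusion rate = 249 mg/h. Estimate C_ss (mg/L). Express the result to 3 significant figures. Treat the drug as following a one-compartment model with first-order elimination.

36.2 mg/L

At steady state Css = R₀ / CL = 249 / 6.880 = 36.19 mg/L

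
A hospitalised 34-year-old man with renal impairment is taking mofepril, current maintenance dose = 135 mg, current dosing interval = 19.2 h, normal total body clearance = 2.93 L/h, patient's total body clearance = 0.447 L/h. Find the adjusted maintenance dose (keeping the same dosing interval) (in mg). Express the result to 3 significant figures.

20.6 mg

To keep the same average steady-state level, dosing rate must scale with clearance.
CL ratio = 0.447 / 2.93 = 0.1526
New dose (same interval) = 135 × 0.1526 = 20.60 mg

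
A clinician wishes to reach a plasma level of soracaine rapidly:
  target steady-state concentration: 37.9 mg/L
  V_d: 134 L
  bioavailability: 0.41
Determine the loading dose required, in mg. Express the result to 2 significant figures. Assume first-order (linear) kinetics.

12000 mg

LD = Css × Vd / F = 37.9 × 134 / 0.41 = 12390 mg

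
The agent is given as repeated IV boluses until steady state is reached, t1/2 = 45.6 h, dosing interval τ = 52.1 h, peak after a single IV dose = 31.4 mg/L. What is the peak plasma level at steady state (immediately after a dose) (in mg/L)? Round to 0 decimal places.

k = ln2 / t½ = 0.693147 / 45.6 = 0.01520 h⁻¹
e^(−kτ) = e^(−0.01520 × 52.1) = 0.4530
Accumulation ratio R = 1 / (1 − e^(−kτ)) = 1 / (1 − 0.4530) = 1.828
Steady-state peak = C₀ × R = 31.4 × 1.828 = 57.40 mg/L

57 mg/L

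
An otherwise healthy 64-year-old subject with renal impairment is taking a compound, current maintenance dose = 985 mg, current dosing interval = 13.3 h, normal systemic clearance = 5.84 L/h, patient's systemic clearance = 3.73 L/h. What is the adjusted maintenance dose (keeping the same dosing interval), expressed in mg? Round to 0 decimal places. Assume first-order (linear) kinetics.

To keep the same average steady-state level, dosing rate must scale with clearance.
CL ratio = 3.73 / 5.84 = 0.6387
New dose (same interval) = 985 × 0.6387 = 629.1 mg

629 mg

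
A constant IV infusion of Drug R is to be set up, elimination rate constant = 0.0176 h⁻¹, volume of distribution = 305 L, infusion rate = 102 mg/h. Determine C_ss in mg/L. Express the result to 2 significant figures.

19 mg/L

CL = k × Vd = 0.01760 × 305 = 5.368 L/h
At steady state Css = R₀ / CL = 102 / 5.368 = 19.00 mg/L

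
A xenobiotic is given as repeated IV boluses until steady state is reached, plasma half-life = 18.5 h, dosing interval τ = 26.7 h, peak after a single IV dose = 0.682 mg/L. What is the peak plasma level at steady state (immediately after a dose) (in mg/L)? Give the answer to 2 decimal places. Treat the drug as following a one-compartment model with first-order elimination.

1.08 mg/L

k = ln2 / t½ = 0.693147 / 18.5 = 0.03747 h⁻¹
e^(−kτ) = e^(−0.03747 × 26.7) = 0.3677
Accumulation ratio R = 1 / (1 − e^(−kτ)) = 1 / (1 − 0.3677) = 1.582
Steady-state peak = C₀ × R = 0.682 × 1.582 = 1.079 mg/L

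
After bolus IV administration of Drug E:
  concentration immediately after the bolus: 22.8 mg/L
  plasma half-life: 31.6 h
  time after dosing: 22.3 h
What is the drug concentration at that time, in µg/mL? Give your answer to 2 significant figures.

14 µg/mL

k = ln2 / t½ = 0.693147 / 31.6 = 0.02194 h⁻¹
C = C₀ · e^(−k·t) = 22.80 × e^(−0.02194 × 22.3)
  = 22.80 × 0.6131 = 13.98 mg/L
(13.98 mg/L = 13.98 µg/mL)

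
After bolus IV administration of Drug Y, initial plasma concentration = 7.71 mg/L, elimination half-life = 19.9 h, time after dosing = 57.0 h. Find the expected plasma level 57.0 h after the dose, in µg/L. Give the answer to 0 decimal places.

k = ln2 / t½ = 0.693147 / 19.9 = 0.03483 h⁻¹
C = C₀ · e^(−k·t) = 7.710 × e^(−0.03483 × 57.0)
  = 7.710 × 0.1373 = 1.059 mg/L
Convert: 1.059 mg/L × 1000 = 1059 µg/L

1059 µg/L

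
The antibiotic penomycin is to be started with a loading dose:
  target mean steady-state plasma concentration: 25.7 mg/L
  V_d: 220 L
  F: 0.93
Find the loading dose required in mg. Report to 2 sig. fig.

LD = Css × Vd / F = 25.7 × 220 / 0.93 = 6080 mg

6100 mg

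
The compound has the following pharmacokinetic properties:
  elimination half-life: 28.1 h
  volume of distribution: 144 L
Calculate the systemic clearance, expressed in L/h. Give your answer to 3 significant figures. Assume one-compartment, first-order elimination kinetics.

k = ln2 / t½ = 0.693147 / 28.1 = 0.02467 h⁻¹
CL = k × Vd = 0.02467 × 144 = 3.552 L/h

3.55 L/h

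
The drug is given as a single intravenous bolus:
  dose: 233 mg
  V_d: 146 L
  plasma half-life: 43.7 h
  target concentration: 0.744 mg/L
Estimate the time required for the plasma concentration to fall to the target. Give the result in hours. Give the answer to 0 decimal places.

C₀ = Dose / Vd = 233.0 / 146 = 1.596 mg/L
k = ln2 / t½ = 0.693147 / 43.7 = 0.01586 h⁻¹
t = ln(C₀ / C) / k = ln(1.596 / 0.744) / 0.01586
  = ln(2.145) / 0.01586 = 0.7631 / 0.01586 = 48.11 h

48 h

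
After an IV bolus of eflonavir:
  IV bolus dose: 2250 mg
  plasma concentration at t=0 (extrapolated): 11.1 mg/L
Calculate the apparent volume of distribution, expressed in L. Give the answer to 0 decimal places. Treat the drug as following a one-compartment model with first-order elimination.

Vd = Dose / C₀ = 2250 / 11.1 = 202.7 L

203 L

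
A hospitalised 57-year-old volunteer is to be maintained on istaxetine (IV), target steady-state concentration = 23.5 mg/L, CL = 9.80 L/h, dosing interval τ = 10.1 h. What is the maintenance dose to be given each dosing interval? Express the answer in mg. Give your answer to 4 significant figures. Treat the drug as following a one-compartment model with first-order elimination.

2326 mg

At steady state, Dose/τ = Css × CL.
Dose = Css × CL × τ = 23.5 × 9.800 × 10.1 = 2326 mg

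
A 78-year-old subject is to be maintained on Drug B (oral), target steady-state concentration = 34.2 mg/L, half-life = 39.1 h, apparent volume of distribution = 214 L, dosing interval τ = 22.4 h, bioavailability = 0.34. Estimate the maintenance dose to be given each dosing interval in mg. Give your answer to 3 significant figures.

k = ln2 / t½ = 0.693147 / 39.1 = 0.01773 h⁻¹
CL = k × Vd = 0.01773 × 214 = 3.794 L/h
At steady state, F × (Dose/τ) = Css × CL.
Dose = Css × CL × τ / F = 34.2 × 3.794 × 22.4 / 0.34 = 8549 mg

8550 mg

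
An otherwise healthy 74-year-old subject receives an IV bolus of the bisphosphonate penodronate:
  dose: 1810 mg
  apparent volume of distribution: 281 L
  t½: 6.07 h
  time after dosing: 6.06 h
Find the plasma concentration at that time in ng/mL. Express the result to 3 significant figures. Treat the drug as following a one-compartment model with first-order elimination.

C₀ = Dose / Vd = 1810 / 281 = 6.441 mg/L
k = ln2 / t½ = 0.693147 / 6.07 = 0.1142 h⁻¹
C = C₀ · e^(−k·t) = 6.441 × e^(−0.1142 × 6.06)
  = 6.441 × 0.5005 = 3.224 mg/L
Convert: 3.224 mg/L × 1000 = 3224 ng/mL

3220 ng/mL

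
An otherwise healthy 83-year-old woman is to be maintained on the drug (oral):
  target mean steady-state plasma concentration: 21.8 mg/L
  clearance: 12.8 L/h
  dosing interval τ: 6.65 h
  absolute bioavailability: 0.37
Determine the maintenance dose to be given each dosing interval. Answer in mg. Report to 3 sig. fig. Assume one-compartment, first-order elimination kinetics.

5020 mg

At steady state, F × (Dose/τ) = Css × CL.
Dose = Css × CL × τ / F = 21.8 × 12.80 × 6.65 / 0.37 = 5015 mg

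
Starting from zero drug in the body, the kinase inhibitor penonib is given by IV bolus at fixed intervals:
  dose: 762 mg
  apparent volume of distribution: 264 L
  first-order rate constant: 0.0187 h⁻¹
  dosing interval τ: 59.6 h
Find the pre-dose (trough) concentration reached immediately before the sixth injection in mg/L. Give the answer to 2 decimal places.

1.40 mg/L

C₀ per dose = Dose / Vd = 762 / 264 = 2.886 mg/L
Fraction remaining after one interval: r = e^(−kτ) = e^(−0.01870 × 59.6) = 0.3281
Before dose 6, 5 doses have been given (aged 1τ, 2τ, 3τ, 4τ, 5τ).
C_trough = C₀ × (r + r² + … + r^5) = C₀ × r(1−r^5)/(1−r)
        = 2.886 × 0.3281 × (1 − 0.003802) / (1 − 0.3281) = 1.404 mg/L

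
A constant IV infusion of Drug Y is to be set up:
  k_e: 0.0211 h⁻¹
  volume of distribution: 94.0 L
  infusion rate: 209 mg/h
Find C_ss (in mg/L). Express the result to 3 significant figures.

CL = k × Vd = 0.02110 × 94.0 = 1.983 L/h
At steady state Css = R₀ / CL = 209 / 1.983 = 105.4 mg/L

105 mg/L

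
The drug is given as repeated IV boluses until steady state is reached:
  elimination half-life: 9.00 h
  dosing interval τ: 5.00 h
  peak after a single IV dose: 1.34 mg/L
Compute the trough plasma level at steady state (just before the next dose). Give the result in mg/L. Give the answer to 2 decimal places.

k = ln2 / t½ = 0.693147 / 9.00 = 0.07702 h⁻¹
e^(−kτ) = e^(−0.07702 × 5.00) = 0.6804
Accumulation ratio R = 1 / (1 − e^(−kτ)) = 1 / (1 − 0.6804) = 3.129
Steady-state trough = C₀ × R × e^(−kτ) = 1.34 × 3.129 × 0.6804 = 2.853 mg/L

2.85 mg/L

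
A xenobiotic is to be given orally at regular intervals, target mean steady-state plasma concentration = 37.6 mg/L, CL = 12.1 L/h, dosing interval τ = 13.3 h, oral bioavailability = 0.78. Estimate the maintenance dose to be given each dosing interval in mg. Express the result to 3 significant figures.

7760 mg

At steady state, F × (Dose/τ) = Css × CL.
Dose = Css × CL × τ / F = 37.6 × 12.10 × 13.3 / 0.78 = 7758 mg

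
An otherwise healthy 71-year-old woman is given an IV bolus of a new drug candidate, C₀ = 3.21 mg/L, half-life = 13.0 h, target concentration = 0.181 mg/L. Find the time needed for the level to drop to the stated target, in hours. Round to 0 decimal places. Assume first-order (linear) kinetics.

54 h

k = ln2 / t½ = 0.693147 / 13.0 = 0.05332 h⁻¹
t = ln(C₀ / C) / k = ln(3.210 / 0.181) / 0.05332
  = ln(17.73) / 0.05332 = 2.875 / 0.05332 = 53.92 h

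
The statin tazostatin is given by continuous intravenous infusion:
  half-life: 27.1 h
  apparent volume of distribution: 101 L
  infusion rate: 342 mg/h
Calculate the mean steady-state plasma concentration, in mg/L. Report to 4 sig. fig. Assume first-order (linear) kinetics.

k = ln2 / t½ = 0.693147 / 27.1 = 0.02558 h⁻¹
CL = k × Vd = 0.02558 × 101 = 2.584 L/h
At steady state Css = R₀ / CL = 342 / 2.584 = 132.4 mg/L

132.4 mg/L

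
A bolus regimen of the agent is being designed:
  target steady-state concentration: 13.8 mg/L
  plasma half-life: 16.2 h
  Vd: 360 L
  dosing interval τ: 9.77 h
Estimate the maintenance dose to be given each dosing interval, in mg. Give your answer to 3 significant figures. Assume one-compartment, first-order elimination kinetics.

2080 mg

k = ln2 / t½ = 0.693147 / 16.2 = 0.04279 h⁻¹
CL = k × Vd = 0.04279 × 360 = 15.40 L/h
At steady state, Dose/τ = Css × CL.
Dose = Css × CL × τ = 13.8 × 15.40 × 9.77 = 2076 mg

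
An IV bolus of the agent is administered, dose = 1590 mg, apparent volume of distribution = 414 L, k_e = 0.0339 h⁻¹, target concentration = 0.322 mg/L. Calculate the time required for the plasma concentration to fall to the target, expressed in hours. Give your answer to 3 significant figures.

C₀ = Dose / Vd = 1590 / 414 = 3.841 mg/L
t = ln(C₀ / C) / k = ln(3.841 / 0.322) / 0.03390
  = ln(11.93) / 0.03390 = 2.479 / 0.03390 = 73.13 h

73.1 h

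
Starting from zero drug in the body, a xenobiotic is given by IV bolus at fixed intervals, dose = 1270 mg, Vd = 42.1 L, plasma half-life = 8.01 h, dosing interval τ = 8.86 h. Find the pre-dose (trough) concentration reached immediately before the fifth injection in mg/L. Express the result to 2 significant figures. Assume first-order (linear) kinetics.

25 mg/L

C₀ per dose = Dose / Vd = 1270 / 42.1 = 30.17 mg/L
k = ln2 / t½ = 0.693147 / 8.01 = 0.08654 h⁻¹
Fraction remaining after one interval: r = e^(−kτ) = e^(−0.08654 × 8.86) = 0.4645
Before dose 5, 4 doses have been given (aged 1τ, 2τ, 3τ, 4τ).
C_trough = C₀ × (r + r² + … + r^4) = C₀ × r(1−r^4)/(1−r)
        = 30.17 × 0.4645 × (1 − 0.04655) / (1 − 0.4645) = 24.95 mg/L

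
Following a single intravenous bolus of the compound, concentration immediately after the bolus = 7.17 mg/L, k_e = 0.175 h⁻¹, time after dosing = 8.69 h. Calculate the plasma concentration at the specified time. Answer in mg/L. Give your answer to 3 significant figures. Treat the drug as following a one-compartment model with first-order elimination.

1.57 mg/L

C = C₀ · e^(−k·t) = 7.170 × e^(−0.1750 × 8.69)
  = 7.170 × 0.2185 = 1.567 mg/L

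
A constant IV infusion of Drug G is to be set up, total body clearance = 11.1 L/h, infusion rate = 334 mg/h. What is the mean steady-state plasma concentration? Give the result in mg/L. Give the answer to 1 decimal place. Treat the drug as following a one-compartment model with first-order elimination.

At steady state Css = R₀ / CL = 334 / 11.10 = 30.09 mg/L

30.1 mg/L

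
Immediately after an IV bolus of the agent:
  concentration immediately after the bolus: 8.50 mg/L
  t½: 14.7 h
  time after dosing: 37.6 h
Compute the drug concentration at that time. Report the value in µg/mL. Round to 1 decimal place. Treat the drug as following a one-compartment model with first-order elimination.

k = ln2 / t½ = 0.693147 / 14.7 = 0.04715 h⁻¹
C = C₀ · e^(−k·t) = 8.500 × e^(−0.04715 × 37.6)
  = 8.500 × 0.1698 = 1.443 mg/L
(1.443 mg/L = 1.443 µg/mL)

1.4 µg/mL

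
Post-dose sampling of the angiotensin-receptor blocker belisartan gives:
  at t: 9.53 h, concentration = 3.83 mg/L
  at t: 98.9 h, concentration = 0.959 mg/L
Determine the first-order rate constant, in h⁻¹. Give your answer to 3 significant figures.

k = ln(C₁/C₂) / (t₂ − t₁) = ln(3.83/0.959) / (98.9 − 9.53)
  = 1.385 / 89.37 = 0.01550 h⁻¹

0.0155 h⁻¹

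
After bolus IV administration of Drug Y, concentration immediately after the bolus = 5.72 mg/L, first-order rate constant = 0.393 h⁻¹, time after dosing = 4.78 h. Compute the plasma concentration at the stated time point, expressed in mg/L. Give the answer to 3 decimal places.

C = C₀ · e^(−k·t) = 5.720 × e^(−0.3930 × 4.78)
  = 5.720 × 0.1528 = 0.8740 mg/L

0.874 mg/L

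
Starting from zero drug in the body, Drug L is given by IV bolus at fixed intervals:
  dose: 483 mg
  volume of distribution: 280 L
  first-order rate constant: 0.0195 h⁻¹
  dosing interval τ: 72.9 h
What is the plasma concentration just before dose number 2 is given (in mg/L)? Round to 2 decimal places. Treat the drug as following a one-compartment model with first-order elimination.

0.42 mg/L

C₀ per dose = Dose / Vd = 483 / 280 = 1.725 mg/L
Fraction remaining after one interval: r = e^(−kτ) = e^(−0.01950 × 72.9) = 0.2413
Before dose 2, 1 dose has been given (aged 1τ).
C_trough = C₀ × r = 1.725 × 0.2413 = 0.4162 mg/L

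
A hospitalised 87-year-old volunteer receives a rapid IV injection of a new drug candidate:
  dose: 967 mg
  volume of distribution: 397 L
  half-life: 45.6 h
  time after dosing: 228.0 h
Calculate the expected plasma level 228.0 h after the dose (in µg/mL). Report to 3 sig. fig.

C₀ = Dose / Vd = 967.0 / 397 = 2.436 mg/L
k = ln2 / t½ = 0.693147 / 45.6 = 0.01520 h⁻¹
t / t½ = 228.0 / 45.6 = 5 half-lives
C = C₀ × (1/2)^5 = 2.436 × 0.03125 = 0.07613 mg/L
(0.07613 mg/L = 0.07613 µg/mL)

0.0761 µg/mL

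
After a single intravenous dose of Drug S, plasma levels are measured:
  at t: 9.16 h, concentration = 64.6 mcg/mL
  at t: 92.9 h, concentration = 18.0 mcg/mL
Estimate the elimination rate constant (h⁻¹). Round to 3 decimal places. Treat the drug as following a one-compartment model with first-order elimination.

k = ln(C₁/C₂) / (t₂ − t₁) = ln(64.6/18.0) / (92.9 − 9.16)
  = 1.278 / 83.74 = 0.01526 h⁻¹

0.015 h⁻¹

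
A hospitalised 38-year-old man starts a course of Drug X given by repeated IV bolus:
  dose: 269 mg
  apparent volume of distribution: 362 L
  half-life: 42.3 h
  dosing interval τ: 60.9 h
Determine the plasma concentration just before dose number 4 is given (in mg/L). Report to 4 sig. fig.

C₀ per dose = Dose / Vd = 269 / 362 = 0.7431 mg/L
k = ln2 / t½ = 0.693147 / 42.3 = 0.01639 h⁻¹
Fraction remaining after one interval: r = e^(−kτ) = e^(−0.01639 × 60.9) = 0.3686
Before dose 4, 3 doses have been given (aged 1τ, 2τ, 3τ).
C_trough = C₀ × (r + r² + … + r^3) = C₀ × r(1−r^3)/(1−r)
        = 0.7431 × 0.3686 × (1 − 0.05008) / (1 − 0.3686) = 0.4121 mg/L

0.4121 mg/L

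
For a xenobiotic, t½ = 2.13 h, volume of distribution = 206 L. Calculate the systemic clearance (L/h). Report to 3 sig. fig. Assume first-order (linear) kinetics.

k = ln2 / t½ = 0.693147 / 2.13 = 0.3254 h⁻¹
CL = k × Vd = 0.3254 × 206 = 67.03 L/h

67.0 L/h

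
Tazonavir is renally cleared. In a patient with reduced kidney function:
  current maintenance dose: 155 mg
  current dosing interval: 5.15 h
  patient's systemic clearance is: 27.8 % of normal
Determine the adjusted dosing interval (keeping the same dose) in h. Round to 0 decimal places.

To keep the same average steady-state level, dosing rate must scale with clearance.
CL ratio = 27.8 / 100 = 0.2780
New interval (same dose) = 5.15 / 0.2780 = 18.53 h

19 h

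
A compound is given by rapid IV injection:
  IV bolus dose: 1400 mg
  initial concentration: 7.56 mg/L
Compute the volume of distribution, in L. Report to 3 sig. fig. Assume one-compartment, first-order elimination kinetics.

185 L

Vd = Dose / C₀ = 1400 / 7.56 = 185.2 L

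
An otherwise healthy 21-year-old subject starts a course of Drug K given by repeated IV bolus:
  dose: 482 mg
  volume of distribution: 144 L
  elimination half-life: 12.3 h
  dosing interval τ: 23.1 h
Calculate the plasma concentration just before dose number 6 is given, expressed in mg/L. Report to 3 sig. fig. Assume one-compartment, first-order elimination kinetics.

1.25 mg/L

C₀ per dose = Dose / Vd = 482 / 144 = 3.347 mg/L
k = ln2 / t½ = 0.693147 / 12.3 = 0.05635 h⁻¹
Fraction remaining after one interval: r = e^(−kτ) = e^(−0.05635 × 23.1) = 0.2721
Before dose 6, 5 doses have been given (aged 1τ, 2τ, 3τ, 4τ, 5τ).
C_trough = C₀ × (r + r² + … + r^5) = C₀ × r(1−r^5)/(1−r)
        = 3.347 × 0.2721 × (1 − 0.001492) / (1 − 0.2721) = 1.249 mg/L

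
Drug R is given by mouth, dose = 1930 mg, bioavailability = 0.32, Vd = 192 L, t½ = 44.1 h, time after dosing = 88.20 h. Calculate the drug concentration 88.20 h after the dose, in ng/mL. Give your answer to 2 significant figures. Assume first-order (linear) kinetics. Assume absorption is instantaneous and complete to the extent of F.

Amount reaching circulation = F × Dose = 0.32 × 1930 = 617.6 mg
C₀ = F·Dose / Vd = 617.6 / 192 = 3.217 mg/L
k = ln2 / t½ = 0.693147 / 44.1 = 0.01572 h⁻¹
t / t½ = 88.20 / 44.1 = 2 half-lives
C = C₀ × (1/2)^2 = 3.217 × 0.2500 = 0.8043 mg/L
Convert: 0.8043 mg/L × 1000 = 804.3 ng/mL

800 ng/mL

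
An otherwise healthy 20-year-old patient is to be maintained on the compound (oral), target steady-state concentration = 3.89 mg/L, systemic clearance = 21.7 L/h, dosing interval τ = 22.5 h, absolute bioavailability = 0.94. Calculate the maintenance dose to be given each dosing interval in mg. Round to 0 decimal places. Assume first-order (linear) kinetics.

2021 mg

At steady state, F × (Dose/τ) = Css × CL.
Dose = Css × CL × τ / F = 3.89 × 21.70 × 22.5 / 0.94 = 2021 mg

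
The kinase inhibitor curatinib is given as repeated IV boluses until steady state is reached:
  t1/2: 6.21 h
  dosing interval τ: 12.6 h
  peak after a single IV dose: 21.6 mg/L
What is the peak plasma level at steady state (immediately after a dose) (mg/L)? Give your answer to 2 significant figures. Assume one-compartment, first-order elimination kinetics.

29 mg/L

k = ln2 / t½ = 0.693147 / 6.21 = 0.1116 h⁻¹
e^(−kτ) = e^(−0.1116 × 12.6) = 0.2451
Accumulation ratio R = 1 / (1 − e^(−kτ)) = 1 / (1 − 0.2451) = 1.325
Steady-state peak = C₀ × R = 21.6 × 1.325 = 28.62 mg/L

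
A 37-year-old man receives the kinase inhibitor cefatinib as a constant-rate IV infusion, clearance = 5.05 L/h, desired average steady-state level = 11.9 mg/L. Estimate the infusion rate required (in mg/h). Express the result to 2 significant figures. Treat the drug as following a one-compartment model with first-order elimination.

60 mg/h

At steady state, infusion rate R₀ = Css × CL = 11.9 × 5.050 = 60.10 mg/h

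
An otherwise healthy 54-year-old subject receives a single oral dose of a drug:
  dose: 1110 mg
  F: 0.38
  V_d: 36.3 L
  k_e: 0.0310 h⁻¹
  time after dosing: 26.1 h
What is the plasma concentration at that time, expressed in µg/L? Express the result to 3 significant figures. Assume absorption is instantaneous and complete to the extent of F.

5170 µg/L

Amount reaching circulation = F × Dose = 0.38 × 1110 = 421.8 mg
C₀ = F·Dose / Vd = 421.8 / 36.3 = 11.62 mg/L
C = C₀ · e^(−k·t) = 11.62 × e^(−0.03100 × 26.1)
  = 11.62 × 0.4453 = 5.174 mg/L
Convert: 5.174 mg/L × 1000 = 5174 µg/L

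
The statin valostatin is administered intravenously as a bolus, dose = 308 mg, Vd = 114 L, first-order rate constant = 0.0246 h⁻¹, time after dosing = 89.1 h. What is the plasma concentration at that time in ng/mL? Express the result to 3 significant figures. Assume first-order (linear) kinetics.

C₀ = Dose / Vd = 308.0 / 114 = 2.702 mg/L
C = C₀ · e^(−k·t) = 2.702 × e^(−0.02460 × 89.1)
  = 2.702 × 0.1117 = 0.3018 mg/L
Convert: 0.3018 mg/L × 1000 = 301.8 ng/mL

302 ng/mL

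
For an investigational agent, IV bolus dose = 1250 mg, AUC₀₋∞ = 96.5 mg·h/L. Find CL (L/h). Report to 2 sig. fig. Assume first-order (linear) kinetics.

13 L/h

CL = Dose / AUC = 1250 / 96.5 = 12.95 L/h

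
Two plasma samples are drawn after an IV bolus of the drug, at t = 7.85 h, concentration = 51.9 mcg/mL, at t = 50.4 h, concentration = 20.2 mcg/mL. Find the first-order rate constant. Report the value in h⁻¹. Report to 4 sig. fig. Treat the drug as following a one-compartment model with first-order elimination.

k = ln(C₁/C₂) / (t₂ − t₁) = ln(51.9/20.2) / (50.4 − 7.85)
  = 0.9436 / 42.55 = 0.02218 h⁻¹

0.02218 h⁻¹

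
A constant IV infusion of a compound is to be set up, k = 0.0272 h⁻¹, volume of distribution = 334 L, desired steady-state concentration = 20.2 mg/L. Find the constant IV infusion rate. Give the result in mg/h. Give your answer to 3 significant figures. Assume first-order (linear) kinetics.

CL = k × Vd = 0.02720 × 334 = 9.085 L/h
At steady state, infusion rate R₀ = Css × CL = 20.2 × 9.085 = 183.5 mg/h

184 mg/h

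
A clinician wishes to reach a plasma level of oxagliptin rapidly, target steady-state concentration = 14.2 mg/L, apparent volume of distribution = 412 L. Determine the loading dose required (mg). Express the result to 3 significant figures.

5850 mg

LD = Css × Vd = 14.2 × 412 = 5850 mg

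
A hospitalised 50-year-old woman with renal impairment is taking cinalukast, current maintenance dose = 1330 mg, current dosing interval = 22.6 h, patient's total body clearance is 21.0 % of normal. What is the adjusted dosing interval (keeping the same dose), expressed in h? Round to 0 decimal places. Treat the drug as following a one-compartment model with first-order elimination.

To keep the same average steady-state level, dosing rate must scale with clearance.
CL ratio = 21.0 / 100 = 0.2100
New interval (same dose) = 22.6 / 0.2100 = 107.6 h

108 h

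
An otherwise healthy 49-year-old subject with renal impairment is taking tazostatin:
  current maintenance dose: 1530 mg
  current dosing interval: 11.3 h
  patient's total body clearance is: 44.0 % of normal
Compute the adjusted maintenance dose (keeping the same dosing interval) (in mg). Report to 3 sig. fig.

673 mg

To keep the same average steady-state level, dosing rate must scale with clearance.
CL ratio = 44.0 / 100 = 0.4400
New dose (same interval) = 1530 × 0.4400 = 673.2 mg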